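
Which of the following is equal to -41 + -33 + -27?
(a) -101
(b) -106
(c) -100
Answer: a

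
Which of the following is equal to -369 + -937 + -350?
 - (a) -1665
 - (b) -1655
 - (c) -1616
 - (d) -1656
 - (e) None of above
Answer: d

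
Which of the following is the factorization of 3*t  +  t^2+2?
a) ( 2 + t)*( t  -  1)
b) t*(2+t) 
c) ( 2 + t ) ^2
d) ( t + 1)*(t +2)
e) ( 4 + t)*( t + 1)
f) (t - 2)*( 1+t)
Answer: d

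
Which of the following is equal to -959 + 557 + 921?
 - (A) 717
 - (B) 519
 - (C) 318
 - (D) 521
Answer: B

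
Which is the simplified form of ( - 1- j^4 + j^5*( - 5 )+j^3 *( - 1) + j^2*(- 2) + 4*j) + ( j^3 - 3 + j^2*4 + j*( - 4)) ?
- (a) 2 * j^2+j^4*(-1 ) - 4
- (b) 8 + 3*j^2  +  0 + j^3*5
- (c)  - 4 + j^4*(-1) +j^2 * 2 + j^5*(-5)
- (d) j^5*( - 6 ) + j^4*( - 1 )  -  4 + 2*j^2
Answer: c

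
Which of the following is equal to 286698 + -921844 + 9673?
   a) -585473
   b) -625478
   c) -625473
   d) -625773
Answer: c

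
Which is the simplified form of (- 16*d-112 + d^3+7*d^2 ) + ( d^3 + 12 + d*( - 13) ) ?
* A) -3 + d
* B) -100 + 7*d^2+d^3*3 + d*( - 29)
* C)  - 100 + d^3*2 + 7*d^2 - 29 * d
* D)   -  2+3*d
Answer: C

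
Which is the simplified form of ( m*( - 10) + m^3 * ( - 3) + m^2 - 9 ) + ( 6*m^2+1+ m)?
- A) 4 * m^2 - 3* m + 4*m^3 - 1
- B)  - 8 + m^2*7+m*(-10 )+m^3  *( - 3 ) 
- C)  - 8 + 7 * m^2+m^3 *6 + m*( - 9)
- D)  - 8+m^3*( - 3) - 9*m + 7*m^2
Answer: D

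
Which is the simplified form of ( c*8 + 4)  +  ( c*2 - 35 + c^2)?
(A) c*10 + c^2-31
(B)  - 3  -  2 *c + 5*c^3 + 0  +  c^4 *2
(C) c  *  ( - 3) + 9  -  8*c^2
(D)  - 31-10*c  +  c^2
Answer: A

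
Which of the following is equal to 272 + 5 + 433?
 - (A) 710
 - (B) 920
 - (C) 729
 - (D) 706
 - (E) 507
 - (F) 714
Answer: A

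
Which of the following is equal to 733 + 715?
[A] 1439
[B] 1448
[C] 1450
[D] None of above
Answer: B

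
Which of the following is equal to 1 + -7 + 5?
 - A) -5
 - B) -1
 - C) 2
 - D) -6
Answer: B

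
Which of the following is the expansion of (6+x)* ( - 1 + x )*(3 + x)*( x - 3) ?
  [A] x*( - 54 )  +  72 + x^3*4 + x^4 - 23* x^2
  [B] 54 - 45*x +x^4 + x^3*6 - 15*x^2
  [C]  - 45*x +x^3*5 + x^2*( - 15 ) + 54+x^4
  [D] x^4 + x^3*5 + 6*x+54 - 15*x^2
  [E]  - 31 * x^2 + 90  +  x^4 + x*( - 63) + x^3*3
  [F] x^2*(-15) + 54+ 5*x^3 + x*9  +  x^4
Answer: C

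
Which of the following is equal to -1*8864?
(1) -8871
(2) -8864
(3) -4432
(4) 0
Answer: 2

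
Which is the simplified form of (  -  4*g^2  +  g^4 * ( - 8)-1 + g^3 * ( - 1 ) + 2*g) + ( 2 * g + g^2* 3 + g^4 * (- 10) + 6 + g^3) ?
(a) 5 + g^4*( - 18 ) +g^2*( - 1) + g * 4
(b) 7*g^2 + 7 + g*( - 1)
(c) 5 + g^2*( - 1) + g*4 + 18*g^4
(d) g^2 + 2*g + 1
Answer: a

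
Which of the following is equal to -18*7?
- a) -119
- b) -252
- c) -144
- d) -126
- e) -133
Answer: d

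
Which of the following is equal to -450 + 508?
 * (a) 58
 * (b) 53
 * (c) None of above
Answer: a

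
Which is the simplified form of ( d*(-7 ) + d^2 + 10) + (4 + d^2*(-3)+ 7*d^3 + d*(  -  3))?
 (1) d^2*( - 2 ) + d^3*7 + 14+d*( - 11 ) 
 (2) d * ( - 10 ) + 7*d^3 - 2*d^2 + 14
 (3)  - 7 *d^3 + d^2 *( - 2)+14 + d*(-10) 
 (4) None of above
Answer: 2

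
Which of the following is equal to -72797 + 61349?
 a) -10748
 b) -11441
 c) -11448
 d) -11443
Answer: c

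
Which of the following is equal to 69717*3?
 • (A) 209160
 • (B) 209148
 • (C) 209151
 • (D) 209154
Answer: C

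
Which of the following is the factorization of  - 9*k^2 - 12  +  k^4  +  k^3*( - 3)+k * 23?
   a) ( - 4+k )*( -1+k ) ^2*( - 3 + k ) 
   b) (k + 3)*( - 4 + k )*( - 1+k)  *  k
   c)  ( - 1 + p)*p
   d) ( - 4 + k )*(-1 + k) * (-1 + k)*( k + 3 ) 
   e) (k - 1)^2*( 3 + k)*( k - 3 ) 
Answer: d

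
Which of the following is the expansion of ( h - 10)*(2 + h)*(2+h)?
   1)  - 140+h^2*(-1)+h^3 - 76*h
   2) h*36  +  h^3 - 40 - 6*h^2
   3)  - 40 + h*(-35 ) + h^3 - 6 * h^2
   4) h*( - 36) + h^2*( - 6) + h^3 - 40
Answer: 4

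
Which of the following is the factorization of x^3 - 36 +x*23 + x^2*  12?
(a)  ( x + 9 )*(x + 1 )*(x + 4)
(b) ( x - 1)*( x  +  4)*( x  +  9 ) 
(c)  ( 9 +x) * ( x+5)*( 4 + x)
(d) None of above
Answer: b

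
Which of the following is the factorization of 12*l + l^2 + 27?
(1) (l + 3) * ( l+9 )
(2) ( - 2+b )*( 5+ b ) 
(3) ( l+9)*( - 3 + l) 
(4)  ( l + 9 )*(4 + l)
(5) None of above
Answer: 1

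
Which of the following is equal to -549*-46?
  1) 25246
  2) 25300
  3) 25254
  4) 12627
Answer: 3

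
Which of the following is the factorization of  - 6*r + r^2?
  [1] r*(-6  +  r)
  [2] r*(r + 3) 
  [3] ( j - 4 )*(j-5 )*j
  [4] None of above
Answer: 1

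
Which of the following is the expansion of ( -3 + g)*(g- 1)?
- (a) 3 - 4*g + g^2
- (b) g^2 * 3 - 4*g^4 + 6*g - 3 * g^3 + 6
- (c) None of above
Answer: a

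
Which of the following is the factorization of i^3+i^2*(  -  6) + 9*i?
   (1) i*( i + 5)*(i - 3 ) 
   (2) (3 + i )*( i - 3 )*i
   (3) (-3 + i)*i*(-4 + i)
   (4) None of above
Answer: 4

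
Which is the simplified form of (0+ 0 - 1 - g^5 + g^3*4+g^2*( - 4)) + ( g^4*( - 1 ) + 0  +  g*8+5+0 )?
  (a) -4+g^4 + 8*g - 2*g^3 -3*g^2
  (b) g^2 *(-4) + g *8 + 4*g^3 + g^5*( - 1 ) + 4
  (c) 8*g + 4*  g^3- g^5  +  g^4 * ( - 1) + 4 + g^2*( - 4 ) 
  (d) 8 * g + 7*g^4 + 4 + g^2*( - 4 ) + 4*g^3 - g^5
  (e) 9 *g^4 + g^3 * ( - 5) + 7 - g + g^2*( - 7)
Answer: c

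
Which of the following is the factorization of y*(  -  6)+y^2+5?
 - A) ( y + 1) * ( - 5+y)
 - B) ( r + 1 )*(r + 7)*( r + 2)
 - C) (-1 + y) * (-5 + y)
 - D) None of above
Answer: C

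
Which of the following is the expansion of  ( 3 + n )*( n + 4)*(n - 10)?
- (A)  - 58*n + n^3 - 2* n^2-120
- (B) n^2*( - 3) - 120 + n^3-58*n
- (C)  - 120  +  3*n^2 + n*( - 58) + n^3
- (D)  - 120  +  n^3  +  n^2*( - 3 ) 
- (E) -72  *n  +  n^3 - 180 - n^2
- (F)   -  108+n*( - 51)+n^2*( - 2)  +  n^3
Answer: B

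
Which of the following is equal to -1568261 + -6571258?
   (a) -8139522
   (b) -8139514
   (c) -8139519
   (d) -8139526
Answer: c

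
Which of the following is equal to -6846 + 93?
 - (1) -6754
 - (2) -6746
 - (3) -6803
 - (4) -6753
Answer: 4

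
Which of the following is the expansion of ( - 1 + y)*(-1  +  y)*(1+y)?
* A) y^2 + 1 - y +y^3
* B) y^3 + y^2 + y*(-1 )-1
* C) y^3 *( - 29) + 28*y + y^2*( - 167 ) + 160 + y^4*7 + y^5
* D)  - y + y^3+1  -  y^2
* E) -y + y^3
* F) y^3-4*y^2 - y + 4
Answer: D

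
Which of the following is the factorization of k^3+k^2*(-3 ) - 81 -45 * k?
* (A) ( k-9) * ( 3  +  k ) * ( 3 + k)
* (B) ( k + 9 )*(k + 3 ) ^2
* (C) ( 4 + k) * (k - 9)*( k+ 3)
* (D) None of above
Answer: A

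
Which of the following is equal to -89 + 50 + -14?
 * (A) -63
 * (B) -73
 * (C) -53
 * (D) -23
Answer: C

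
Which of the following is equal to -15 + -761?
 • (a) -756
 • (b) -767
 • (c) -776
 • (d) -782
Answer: c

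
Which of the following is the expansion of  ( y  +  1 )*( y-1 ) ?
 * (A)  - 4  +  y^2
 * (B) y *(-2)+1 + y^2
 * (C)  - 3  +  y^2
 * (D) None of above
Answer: D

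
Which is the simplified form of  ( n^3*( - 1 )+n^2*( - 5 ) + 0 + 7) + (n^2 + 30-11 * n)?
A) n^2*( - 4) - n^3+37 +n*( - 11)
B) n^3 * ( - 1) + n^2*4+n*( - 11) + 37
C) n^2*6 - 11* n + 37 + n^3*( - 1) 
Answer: A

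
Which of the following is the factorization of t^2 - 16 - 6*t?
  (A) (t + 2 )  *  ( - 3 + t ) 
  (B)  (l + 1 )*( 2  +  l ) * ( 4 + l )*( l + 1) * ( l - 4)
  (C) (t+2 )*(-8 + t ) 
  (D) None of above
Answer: C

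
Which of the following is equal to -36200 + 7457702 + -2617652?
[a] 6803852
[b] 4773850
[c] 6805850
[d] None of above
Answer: d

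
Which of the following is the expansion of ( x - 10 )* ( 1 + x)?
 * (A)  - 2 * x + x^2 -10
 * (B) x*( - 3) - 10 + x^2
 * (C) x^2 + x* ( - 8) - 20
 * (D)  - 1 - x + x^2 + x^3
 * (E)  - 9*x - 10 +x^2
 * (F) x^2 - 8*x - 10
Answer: E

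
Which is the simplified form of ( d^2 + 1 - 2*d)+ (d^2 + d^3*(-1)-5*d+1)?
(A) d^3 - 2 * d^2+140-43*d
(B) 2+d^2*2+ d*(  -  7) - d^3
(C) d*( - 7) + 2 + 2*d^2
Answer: B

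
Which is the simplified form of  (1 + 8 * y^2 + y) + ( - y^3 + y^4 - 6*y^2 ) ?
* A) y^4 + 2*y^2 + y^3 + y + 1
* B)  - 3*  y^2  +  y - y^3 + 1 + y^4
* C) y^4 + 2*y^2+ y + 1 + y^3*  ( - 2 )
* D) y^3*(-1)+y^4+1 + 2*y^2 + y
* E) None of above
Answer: D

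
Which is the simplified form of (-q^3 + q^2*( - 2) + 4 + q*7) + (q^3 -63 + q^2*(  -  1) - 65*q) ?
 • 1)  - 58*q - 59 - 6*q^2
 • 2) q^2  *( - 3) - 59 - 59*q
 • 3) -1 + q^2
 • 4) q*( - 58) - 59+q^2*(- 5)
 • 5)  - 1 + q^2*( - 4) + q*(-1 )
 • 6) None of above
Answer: 6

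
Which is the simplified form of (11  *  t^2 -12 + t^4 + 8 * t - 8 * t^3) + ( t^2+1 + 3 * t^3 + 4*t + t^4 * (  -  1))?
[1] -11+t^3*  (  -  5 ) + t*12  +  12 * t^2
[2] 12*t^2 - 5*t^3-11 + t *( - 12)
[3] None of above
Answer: 1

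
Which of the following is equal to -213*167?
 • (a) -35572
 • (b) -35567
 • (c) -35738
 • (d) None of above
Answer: d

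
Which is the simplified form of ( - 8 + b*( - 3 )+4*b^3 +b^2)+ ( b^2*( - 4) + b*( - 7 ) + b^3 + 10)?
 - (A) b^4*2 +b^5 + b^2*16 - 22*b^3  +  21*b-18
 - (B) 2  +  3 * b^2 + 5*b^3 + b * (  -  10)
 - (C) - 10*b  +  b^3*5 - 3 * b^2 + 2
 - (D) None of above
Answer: C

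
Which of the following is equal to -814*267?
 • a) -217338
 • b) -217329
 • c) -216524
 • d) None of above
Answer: a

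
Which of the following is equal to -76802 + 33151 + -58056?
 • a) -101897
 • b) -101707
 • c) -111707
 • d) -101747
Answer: b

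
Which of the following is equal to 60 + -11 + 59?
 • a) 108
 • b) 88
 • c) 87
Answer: a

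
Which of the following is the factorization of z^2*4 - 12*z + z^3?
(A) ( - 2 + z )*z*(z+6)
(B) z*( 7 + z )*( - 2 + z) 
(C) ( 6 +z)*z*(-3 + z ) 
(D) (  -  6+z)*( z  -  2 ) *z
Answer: A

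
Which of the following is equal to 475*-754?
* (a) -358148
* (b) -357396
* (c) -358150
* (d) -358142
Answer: c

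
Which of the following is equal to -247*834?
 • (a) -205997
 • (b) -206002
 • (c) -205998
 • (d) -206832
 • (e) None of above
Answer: c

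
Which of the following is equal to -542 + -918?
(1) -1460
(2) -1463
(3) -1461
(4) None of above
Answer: 1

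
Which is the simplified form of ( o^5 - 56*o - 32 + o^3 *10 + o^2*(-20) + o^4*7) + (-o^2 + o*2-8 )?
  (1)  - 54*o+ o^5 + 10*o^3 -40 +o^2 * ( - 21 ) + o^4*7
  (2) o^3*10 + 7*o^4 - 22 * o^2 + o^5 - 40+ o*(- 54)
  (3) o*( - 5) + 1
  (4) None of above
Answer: 1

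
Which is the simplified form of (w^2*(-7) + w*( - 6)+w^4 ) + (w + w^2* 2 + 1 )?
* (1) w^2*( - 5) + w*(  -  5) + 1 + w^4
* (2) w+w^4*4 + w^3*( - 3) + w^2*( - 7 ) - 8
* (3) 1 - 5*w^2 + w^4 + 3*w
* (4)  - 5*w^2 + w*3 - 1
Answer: 1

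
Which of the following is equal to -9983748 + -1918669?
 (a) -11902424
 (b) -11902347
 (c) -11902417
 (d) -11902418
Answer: c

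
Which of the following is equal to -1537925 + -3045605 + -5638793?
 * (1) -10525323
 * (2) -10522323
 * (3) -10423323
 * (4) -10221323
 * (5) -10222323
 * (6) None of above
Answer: 5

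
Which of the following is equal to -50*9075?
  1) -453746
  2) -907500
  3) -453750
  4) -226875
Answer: 3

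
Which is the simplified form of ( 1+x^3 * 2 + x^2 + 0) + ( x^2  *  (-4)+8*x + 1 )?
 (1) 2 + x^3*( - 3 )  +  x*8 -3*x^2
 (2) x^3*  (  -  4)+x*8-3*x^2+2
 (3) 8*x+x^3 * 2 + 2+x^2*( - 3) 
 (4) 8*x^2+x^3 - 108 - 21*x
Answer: 3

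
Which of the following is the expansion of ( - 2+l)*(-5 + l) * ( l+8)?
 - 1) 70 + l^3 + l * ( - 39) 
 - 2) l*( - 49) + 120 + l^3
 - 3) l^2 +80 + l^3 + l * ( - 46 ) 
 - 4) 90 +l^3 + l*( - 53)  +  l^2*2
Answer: 3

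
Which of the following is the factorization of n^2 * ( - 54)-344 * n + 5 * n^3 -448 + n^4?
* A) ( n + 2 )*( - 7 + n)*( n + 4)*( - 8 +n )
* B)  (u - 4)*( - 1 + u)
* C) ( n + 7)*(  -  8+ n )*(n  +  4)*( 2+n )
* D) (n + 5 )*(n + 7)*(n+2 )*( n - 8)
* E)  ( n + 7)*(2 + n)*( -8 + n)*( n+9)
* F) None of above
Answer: C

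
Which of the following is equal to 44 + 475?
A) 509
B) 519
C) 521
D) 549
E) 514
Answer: B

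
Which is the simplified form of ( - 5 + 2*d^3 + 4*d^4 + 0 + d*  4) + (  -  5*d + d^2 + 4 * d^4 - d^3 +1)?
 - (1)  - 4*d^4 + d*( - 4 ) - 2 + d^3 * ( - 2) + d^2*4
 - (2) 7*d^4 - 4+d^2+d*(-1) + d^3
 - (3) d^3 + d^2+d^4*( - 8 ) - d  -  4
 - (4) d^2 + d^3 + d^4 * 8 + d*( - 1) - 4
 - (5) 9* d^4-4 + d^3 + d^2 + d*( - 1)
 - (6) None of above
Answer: 4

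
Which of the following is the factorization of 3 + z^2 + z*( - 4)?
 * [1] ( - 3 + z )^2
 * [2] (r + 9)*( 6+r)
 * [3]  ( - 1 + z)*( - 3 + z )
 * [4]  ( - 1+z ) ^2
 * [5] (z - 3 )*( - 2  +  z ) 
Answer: 3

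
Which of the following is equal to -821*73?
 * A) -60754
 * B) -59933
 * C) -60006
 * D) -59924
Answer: B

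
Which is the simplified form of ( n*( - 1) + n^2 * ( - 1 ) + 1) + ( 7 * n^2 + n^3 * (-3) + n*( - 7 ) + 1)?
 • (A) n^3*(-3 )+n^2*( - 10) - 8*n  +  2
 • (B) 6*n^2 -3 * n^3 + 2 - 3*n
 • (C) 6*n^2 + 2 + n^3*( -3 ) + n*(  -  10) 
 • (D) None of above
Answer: D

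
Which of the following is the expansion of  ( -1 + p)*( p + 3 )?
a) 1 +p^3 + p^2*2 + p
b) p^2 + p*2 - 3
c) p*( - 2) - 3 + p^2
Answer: b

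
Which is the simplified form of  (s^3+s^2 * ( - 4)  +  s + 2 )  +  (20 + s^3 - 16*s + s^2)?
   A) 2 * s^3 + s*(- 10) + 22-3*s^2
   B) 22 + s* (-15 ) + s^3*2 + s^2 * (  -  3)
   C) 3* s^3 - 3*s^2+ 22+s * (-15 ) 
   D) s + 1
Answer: B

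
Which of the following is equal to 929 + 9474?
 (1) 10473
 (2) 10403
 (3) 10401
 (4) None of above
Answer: 2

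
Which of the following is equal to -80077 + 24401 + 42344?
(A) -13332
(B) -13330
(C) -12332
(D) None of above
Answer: A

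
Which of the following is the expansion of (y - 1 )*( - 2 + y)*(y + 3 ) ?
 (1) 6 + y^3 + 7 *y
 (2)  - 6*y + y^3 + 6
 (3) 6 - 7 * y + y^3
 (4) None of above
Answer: 3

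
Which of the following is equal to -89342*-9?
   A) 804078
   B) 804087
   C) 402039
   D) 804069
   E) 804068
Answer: A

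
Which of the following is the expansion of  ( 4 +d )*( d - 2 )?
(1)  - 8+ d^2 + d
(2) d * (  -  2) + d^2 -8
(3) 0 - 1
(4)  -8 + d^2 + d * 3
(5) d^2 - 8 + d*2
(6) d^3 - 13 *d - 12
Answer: 5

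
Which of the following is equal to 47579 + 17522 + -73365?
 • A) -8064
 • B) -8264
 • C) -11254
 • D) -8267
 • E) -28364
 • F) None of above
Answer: B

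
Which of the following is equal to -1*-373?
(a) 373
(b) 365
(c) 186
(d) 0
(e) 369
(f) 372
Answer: a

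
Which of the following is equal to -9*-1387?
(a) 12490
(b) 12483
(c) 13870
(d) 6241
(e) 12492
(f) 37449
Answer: b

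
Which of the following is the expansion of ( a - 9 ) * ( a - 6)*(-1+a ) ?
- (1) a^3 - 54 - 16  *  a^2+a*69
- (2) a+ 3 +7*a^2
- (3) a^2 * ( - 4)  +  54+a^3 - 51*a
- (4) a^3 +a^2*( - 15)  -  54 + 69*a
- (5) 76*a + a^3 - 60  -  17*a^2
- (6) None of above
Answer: 1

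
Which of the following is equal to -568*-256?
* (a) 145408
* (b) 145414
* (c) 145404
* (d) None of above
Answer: a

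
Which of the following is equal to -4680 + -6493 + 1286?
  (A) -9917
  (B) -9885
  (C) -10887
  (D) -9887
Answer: D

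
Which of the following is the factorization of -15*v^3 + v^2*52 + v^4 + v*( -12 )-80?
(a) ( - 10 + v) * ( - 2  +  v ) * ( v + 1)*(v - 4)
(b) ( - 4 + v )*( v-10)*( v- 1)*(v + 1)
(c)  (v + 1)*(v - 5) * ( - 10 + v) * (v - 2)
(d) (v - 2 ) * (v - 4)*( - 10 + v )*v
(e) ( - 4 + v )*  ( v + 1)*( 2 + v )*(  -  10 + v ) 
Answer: a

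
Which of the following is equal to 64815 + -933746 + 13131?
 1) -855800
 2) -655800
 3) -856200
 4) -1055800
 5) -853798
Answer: 1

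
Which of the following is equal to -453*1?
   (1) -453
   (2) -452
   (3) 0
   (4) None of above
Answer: 1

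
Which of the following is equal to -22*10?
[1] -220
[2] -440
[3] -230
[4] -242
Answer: 1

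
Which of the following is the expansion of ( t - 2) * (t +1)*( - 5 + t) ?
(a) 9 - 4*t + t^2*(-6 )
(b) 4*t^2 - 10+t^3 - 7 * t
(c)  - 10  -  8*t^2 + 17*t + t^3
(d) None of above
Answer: d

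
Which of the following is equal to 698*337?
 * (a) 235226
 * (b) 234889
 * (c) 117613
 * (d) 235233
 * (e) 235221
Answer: a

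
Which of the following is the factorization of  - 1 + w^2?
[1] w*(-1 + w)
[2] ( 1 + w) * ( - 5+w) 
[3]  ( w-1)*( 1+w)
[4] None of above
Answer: 3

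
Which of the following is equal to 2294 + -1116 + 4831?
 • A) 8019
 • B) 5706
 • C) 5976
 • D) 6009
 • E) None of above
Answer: D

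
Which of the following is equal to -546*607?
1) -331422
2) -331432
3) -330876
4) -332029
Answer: 1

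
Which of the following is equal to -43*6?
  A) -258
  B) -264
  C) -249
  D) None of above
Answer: A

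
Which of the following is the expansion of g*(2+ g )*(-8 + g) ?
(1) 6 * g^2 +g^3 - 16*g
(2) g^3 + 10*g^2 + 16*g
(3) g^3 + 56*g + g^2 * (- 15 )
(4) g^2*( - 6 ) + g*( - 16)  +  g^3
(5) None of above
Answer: 4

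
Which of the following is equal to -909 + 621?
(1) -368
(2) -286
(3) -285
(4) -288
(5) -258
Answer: 4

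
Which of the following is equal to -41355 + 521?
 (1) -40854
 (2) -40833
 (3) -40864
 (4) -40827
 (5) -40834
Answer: 5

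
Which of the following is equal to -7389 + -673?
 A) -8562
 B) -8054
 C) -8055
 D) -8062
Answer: D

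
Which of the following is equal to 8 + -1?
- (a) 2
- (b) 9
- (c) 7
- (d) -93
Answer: c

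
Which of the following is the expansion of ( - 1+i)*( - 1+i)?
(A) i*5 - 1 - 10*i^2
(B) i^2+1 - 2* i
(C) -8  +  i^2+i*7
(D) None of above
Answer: B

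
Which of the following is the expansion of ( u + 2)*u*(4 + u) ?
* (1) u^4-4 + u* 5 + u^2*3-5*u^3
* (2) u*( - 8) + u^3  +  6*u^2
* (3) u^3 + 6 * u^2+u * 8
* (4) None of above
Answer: 3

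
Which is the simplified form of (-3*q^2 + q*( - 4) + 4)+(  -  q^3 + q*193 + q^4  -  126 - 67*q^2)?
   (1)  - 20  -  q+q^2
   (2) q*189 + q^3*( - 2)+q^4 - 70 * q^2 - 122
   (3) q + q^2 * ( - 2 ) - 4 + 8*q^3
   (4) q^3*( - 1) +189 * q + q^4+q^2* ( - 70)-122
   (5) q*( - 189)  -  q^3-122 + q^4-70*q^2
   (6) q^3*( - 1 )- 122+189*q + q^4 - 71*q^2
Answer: 4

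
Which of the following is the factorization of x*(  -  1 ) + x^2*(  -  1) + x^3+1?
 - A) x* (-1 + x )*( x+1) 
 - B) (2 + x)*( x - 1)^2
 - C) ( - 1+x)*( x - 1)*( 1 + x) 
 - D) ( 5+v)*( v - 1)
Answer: C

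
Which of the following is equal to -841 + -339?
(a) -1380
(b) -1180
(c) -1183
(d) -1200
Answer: b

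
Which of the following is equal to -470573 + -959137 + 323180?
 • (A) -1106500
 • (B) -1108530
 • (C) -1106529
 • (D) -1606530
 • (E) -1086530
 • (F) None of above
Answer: F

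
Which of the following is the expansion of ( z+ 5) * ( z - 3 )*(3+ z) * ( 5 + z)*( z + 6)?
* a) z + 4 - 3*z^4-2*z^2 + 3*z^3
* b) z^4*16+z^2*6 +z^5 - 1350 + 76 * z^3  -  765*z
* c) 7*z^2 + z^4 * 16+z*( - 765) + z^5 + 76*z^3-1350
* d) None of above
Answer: b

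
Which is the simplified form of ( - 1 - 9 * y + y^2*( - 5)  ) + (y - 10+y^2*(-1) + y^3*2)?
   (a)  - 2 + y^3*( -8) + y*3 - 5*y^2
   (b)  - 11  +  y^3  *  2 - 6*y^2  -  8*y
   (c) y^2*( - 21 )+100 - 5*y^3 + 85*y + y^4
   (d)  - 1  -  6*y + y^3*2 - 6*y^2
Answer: b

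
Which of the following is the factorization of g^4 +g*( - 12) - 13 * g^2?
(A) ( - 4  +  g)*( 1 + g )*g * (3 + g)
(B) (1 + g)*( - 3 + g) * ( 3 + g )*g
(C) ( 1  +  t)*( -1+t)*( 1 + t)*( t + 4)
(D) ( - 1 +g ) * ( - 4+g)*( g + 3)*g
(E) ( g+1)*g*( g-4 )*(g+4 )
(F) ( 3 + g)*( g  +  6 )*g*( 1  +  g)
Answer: A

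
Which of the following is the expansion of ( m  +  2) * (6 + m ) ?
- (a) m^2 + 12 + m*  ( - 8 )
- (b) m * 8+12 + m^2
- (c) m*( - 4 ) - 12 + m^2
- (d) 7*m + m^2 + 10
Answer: b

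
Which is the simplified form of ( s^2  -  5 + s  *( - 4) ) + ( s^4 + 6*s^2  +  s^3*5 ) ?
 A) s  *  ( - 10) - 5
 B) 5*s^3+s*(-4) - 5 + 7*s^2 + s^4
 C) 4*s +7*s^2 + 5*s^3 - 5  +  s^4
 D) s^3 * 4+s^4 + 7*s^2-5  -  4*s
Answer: B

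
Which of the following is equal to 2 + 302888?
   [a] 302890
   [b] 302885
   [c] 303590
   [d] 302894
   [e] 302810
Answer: a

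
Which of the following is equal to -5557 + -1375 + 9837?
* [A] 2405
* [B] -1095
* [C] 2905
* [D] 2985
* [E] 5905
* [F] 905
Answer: C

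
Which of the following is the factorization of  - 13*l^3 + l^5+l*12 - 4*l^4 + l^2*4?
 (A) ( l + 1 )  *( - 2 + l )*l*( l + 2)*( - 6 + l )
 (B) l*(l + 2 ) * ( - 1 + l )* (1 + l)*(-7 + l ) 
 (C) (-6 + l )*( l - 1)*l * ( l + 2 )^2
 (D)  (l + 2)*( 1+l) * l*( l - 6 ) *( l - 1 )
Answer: D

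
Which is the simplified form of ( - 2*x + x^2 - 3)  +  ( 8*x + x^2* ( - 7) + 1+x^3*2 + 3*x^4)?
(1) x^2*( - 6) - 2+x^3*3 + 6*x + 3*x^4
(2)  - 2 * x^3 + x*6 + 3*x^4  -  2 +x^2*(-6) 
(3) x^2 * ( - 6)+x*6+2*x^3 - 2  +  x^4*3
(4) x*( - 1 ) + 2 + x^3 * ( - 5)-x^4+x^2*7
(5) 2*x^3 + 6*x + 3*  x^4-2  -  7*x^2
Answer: 3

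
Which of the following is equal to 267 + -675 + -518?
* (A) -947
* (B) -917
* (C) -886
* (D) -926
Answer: D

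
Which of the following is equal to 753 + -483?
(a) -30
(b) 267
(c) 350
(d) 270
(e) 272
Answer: d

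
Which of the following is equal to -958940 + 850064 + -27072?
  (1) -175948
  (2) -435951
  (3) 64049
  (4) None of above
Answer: 4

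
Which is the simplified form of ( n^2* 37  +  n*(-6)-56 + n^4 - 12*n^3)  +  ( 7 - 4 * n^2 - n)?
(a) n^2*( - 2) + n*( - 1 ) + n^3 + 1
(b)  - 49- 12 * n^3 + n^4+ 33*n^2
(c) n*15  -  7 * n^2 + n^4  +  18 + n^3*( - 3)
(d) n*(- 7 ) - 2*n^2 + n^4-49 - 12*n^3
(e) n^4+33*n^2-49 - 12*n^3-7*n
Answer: e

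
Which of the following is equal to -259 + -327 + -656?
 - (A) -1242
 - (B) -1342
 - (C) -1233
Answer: A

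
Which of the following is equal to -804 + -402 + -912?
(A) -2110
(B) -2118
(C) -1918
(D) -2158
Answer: B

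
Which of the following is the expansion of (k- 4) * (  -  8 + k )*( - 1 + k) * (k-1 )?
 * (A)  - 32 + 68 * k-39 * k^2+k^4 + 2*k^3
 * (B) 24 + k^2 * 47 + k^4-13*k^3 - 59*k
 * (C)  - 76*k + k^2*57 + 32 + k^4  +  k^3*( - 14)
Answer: C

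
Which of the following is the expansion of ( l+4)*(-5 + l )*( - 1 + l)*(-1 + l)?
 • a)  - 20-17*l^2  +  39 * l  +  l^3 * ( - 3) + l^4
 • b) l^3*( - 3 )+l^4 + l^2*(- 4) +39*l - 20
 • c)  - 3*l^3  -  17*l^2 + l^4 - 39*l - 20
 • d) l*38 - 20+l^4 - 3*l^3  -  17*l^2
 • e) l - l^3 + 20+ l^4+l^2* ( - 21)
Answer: a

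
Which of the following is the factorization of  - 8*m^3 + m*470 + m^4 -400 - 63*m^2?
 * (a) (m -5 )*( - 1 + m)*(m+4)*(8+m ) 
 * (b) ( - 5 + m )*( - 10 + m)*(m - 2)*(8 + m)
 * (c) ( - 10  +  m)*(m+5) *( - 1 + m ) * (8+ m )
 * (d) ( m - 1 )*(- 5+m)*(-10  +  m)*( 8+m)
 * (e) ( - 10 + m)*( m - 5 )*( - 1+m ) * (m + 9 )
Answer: d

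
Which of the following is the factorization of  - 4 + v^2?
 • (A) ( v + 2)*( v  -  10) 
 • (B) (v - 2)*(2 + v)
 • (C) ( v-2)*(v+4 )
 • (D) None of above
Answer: B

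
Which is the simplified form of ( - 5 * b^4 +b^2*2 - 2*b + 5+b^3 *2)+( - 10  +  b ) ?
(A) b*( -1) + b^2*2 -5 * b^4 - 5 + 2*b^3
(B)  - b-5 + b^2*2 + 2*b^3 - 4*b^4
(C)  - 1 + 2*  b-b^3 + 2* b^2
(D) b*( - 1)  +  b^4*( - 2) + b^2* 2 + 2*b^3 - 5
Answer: A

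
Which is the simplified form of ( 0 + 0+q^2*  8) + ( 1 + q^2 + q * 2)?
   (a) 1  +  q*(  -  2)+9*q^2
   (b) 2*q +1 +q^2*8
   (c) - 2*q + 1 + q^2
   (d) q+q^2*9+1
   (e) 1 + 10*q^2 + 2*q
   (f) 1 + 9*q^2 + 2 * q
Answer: f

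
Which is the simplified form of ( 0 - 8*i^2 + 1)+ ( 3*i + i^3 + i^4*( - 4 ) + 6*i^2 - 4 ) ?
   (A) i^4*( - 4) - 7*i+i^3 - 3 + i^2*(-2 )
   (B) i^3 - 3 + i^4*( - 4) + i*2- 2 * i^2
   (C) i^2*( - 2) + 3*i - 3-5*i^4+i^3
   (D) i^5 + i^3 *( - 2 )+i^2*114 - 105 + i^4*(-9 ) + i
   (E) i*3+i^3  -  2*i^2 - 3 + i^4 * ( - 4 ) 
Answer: E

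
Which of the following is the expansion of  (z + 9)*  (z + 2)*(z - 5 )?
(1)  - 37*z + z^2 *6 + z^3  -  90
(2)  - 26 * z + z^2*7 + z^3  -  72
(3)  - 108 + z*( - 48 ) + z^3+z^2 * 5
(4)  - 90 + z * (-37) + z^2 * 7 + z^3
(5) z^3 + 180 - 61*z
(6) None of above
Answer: 1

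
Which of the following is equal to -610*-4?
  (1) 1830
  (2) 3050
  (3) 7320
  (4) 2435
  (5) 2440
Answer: 5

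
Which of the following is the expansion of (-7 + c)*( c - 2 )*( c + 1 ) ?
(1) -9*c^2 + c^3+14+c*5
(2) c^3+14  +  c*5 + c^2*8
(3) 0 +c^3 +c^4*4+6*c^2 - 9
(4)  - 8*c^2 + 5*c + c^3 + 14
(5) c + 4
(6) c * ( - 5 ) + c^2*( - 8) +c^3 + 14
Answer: 4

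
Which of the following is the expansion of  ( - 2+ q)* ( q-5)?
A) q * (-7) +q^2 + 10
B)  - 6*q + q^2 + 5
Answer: A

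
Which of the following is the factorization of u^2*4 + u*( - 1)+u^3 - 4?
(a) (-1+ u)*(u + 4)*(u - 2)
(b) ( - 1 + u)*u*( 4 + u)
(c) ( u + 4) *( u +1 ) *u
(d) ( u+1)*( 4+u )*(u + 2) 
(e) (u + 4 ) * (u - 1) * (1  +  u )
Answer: e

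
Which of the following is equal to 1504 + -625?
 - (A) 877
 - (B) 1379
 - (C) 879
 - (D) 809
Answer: C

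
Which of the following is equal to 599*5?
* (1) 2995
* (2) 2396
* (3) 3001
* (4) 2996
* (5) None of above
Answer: 1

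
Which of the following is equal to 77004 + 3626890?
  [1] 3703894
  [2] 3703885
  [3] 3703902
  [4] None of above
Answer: 1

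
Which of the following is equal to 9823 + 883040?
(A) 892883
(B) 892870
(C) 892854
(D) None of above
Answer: D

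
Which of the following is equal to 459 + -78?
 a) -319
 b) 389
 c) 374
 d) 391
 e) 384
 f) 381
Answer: f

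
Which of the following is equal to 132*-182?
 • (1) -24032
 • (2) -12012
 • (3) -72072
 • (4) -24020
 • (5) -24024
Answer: 5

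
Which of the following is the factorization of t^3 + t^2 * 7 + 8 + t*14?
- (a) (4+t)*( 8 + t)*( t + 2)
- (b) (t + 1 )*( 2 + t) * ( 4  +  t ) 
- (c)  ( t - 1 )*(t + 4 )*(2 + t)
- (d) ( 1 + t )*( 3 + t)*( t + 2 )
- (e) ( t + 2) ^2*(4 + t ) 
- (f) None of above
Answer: b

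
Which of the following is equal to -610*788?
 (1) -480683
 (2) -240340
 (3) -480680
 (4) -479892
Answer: 3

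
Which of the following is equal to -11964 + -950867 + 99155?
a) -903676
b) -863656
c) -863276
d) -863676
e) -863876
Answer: d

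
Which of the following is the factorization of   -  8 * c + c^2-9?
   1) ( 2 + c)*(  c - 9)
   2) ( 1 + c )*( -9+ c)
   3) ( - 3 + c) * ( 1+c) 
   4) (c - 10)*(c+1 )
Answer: 2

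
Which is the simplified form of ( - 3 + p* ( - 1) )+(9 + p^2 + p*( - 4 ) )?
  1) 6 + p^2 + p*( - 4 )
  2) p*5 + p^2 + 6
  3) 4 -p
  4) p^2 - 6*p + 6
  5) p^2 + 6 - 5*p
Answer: 5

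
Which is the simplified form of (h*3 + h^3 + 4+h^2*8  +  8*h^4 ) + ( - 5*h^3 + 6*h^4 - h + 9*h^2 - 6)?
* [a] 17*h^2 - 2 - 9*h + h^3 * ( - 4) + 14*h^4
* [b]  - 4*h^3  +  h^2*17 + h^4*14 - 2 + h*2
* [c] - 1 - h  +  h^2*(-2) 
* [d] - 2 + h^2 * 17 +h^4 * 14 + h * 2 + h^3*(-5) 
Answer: b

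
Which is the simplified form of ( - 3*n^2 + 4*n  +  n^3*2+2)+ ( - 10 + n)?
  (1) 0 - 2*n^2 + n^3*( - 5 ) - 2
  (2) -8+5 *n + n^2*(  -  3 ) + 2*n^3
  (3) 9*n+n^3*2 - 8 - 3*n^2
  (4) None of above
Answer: 2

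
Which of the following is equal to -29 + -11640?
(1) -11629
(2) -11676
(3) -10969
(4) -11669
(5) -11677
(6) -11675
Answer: 4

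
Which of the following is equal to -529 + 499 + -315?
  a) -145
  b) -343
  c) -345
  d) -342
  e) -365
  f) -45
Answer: c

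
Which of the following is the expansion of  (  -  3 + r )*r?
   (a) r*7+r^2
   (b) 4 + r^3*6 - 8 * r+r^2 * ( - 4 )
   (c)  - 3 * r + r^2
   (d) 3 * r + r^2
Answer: c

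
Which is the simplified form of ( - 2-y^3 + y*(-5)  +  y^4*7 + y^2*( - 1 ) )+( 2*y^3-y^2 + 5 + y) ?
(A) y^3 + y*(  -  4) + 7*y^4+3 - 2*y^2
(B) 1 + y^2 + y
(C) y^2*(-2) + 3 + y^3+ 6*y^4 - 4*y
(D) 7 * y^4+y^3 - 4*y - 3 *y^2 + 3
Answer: A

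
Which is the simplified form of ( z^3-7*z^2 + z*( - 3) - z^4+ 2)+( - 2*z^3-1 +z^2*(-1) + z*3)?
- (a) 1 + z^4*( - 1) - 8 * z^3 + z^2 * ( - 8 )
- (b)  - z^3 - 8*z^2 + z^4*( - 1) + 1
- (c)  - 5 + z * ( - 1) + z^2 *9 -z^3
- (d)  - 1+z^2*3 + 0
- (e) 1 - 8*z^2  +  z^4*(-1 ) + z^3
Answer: b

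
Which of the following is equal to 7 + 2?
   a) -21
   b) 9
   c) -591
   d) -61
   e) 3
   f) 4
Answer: b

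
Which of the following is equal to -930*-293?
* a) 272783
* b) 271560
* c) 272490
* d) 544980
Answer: c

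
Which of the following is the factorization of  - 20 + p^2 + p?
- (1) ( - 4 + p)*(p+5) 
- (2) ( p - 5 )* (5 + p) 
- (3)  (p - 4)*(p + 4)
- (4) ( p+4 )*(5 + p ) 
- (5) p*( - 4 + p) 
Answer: 1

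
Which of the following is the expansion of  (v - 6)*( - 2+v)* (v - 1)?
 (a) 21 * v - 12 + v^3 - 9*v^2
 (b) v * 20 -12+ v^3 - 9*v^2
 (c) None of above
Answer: b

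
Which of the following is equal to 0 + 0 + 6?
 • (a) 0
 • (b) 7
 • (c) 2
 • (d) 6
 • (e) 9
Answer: d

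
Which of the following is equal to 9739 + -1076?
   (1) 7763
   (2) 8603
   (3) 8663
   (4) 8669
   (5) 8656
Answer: 3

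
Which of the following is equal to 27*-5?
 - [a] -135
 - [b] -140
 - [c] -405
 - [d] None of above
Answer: a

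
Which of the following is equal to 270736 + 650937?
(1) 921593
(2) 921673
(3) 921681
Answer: 2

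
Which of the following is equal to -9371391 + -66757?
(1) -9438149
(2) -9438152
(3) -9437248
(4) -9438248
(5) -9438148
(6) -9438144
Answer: 5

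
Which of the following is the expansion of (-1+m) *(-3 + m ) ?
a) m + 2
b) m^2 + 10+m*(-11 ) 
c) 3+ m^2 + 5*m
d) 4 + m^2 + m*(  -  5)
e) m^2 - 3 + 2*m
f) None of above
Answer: f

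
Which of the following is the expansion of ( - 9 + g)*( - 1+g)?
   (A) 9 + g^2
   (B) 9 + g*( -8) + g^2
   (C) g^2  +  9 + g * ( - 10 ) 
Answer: C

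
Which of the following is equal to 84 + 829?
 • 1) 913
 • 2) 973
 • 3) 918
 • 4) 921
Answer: 1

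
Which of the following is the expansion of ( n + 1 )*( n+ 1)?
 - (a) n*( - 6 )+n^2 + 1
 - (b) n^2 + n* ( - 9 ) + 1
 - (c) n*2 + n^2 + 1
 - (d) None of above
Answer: c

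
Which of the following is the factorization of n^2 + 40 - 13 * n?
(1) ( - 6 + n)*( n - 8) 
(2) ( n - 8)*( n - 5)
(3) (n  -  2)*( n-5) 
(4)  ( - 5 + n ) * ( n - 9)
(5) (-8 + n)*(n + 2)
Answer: 2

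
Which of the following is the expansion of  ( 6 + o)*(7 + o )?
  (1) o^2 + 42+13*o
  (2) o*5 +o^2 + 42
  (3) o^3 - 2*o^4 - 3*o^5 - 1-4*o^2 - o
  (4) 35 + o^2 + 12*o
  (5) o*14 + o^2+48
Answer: 1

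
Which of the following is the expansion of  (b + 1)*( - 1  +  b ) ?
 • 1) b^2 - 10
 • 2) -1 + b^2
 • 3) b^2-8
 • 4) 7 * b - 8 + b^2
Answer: 2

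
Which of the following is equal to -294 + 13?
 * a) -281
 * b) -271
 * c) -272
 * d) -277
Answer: a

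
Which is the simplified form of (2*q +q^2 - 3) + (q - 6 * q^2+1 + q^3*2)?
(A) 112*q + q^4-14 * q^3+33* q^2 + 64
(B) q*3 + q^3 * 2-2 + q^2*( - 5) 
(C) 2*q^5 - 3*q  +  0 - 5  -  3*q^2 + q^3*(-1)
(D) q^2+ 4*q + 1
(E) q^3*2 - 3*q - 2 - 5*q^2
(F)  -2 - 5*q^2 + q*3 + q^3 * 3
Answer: B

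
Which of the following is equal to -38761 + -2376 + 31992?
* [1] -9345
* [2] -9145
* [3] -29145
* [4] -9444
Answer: 2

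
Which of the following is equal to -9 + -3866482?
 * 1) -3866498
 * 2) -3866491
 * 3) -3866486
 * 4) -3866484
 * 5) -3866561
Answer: 2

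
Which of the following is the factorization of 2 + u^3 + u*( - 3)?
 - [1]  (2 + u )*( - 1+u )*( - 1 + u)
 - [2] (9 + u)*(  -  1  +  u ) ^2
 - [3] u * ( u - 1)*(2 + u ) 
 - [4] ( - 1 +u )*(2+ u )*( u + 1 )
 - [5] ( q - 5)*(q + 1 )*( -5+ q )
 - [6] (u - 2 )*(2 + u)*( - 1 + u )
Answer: 1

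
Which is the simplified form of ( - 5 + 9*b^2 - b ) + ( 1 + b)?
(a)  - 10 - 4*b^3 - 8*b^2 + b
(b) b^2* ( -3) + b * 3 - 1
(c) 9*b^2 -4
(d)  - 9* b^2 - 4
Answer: c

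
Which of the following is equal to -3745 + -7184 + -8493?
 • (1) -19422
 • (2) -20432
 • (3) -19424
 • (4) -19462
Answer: 1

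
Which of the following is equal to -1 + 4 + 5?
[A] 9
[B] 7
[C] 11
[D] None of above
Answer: D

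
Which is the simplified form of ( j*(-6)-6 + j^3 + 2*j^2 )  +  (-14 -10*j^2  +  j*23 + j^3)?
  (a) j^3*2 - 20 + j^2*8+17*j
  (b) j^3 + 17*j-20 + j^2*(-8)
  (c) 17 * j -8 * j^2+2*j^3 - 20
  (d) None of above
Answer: c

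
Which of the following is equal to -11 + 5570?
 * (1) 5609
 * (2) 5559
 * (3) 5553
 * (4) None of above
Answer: 2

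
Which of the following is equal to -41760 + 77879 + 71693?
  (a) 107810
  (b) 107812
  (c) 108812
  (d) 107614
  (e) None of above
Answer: b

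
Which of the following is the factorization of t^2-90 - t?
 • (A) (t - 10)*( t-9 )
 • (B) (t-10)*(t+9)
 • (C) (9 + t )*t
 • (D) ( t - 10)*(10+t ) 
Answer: B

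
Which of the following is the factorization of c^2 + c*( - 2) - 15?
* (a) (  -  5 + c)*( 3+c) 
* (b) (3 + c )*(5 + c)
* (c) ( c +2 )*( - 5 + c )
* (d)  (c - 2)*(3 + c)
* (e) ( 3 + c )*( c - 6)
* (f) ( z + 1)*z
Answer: a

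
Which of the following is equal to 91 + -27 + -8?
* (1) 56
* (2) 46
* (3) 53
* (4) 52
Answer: 1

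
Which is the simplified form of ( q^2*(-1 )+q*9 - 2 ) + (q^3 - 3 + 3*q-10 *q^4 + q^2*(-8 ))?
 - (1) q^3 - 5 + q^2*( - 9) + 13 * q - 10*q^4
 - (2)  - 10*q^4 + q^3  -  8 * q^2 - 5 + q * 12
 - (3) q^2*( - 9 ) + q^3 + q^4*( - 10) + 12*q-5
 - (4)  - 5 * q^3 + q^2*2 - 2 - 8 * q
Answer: 3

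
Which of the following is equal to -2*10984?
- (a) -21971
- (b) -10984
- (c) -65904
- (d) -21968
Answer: d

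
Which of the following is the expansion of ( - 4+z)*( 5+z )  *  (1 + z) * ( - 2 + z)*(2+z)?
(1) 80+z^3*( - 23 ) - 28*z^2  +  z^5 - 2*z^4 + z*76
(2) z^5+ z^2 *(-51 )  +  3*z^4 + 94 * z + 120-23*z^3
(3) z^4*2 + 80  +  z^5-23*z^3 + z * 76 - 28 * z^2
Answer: 3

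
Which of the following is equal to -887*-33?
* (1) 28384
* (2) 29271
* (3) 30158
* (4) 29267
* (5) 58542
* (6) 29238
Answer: 2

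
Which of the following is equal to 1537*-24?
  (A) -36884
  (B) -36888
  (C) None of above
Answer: B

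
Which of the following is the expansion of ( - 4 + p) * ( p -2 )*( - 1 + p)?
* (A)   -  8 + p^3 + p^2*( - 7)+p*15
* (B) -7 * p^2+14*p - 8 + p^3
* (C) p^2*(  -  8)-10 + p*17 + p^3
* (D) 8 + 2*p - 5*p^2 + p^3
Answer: B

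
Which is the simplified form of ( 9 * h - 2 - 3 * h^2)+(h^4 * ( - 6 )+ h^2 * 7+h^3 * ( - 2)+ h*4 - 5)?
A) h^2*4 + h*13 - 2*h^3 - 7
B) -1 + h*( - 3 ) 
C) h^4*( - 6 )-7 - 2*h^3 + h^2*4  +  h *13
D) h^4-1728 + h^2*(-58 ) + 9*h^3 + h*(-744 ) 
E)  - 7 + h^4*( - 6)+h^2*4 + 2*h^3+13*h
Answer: C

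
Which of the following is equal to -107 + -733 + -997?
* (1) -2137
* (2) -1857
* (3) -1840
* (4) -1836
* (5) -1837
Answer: 5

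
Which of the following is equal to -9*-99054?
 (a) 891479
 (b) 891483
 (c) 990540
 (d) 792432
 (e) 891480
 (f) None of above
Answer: f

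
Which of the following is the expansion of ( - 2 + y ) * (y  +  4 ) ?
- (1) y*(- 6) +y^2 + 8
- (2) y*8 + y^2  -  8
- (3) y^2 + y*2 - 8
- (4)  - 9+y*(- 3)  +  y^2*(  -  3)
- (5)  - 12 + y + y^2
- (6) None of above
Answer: 3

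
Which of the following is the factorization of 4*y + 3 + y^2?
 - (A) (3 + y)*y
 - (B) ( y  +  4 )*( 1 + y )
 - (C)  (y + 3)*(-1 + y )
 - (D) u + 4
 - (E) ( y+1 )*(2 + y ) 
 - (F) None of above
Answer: F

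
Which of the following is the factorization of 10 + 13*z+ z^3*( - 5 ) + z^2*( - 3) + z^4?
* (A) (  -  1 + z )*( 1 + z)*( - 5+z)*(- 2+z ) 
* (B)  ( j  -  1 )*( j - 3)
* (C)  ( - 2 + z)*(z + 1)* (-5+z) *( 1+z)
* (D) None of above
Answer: C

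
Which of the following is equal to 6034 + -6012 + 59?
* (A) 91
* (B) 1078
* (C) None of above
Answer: C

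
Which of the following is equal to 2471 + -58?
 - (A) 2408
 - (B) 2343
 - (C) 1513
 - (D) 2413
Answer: D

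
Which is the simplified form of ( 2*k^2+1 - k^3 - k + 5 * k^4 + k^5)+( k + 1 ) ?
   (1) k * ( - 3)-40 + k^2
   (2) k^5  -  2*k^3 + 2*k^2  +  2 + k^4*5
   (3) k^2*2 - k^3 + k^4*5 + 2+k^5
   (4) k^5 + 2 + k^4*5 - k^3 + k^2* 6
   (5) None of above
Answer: 3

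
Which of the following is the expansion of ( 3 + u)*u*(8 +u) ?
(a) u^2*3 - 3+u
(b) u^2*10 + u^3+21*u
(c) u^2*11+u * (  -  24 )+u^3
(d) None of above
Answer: d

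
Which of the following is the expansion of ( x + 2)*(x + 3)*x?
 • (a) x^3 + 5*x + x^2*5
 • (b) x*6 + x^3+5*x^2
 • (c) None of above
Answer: b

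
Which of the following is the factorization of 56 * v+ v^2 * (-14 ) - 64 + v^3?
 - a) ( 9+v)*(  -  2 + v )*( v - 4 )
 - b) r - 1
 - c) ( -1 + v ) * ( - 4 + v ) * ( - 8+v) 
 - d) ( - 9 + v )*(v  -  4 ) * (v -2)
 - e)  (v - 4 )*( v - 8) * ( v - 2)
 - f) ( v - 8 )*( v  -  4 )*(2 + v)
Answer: e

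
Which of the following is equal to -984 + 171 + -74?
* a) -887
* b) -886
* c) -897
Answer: a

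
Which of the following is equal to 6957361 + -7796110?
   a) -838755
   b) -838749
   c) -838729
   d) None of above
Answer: b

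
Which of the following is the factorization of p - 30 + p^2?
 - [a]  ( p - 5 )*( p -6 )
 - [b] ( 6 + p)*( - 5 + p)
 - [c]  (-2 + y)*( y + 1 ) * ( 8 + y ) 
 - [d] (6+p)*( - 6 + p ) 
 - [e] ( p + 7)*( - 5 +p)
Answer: b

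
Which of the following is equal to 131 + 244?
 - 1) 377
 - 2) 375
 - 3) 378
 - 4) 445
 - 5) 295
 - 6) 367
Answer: 2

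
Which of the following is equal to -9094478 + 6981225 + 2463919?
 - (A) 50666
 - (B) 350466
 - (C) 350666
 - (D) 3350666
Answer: C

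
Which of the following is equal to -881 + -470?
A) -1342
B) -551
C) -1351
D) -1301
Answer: C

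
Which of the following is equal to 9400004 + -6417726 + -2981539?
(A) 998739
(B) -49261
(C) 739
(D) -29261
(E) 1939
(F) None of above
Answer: C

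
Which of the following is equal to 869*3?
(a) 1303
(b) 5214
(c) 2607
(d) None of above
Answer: c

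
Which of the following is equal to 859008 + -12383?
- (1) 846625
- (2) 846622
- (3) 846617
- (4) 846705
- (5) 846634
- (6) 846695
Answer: 1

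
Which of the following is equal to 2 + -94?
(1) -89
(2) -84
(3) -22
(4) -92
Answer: 4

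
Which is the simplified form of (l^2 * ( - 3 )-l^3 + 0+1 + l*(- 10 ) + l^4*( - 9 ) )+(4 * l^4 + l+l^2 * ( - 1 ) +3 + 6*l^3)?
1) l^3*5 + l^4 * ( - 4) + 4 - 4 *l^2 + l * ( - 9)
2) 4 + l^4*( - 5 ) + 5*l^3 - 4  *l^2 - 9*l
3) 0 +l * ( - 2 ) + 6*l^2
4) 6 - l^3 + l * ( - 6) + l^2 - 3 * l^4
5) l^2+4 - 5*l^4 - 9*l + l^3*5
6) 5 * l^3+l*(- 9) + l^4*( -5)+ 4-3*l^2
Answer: 2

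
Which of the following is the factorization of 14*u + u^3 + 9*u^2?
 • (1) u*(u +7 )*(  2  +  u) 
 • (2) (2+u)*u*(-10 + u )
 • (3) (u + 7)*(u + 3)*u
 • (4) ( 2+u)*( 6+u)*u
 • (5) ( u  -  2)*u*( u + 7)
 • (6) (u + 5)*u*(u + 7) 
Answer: 1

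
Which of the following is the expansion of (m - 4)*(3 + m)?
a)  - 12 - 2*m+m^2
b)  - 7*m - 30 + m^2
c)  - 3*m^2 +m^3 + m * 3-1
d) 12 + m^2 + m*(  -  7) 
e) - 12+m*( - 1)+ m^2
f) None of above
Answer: e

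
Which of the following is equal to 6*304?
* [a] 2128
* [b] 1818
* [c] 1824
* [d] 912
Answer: c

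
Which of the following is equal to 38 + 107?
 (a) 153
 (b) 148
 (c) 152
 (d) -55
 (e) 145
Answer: e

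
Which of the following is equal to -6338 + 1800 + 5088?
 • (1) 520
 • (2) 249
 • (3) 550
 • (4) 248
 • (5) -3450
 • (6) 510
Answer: 3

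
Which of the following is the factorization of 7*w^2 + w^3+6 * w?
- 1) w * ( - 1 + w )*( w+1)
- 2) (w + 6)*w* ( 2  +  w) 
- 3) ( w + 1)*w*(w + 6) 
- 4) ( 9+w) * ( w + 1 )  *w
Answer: 3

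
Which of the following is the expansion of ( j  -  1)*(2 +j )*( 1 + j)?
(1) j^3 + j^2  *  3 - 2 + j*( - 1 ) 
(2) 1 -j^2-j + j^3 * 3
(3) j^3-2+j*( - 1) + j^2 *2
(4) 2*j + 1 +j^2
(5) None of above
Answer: 3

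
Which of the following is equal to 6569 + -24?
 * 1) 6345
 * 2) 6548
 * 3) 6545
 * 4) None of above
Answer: 3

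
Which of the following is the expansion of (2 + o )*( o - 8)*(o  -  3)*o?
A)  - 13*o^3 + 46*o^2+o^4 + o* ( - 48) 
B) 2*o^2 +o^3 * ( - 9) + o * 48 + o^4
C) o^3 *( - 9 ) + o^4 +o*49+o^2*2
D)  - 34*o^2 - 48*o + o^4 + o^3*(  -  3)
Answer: B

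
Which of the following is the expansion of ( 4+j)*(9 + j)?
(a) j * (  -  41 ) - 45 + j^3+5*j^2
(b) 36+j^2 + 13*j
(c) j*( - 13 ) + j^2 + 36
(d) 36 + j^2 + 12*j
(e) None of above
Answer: b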